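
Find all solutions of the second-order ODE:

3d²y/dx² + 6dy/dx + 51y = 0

Characteristic equation: 3r² + 6r + 51 = 0
Divide by 3: r² + 2r + 17 = 0
Roots: r = -1 ± 4i (complex conjugates)
General solution: y = e^(-x)(C₁cos(4x) + C₂sin(4x))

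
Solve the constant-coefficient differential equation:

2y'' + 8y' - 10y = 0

Characteristic equation: 2r² + 8r - 10 = 0
Divide by 2: r² + 4r - 5 = 0
Roots: r = 1, -5 (distinct real)
General solution: y = C₁e^x + C₂e^(-5x)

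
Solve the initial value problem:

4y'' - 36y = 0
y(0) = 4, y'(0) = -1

General solution: y = C₁e^(3x) + C₂e^(-3x)
Applying ICs: C₁ = 11/6, C₂ = 13/6
Particular solution: y = (11/6)e^(3x) + (13/6)e^(-3x)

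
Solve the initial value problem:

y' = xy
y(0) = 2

General solution: y = Ce^(x²/2)
Applying IC y(0) = 2:
Particular solution: y = 2e^(x²/2)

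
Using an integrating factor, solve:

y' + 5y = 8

Using integrating factor method:

General solution: y = 8/5 + Ce^(-5x)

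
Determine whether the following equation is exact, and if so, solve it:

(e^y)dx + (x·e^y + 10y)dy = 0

Verify exactness: ∂M/∂y = ∂N/∂x ✓
Find F(x,y) such that ∂F/∂x = M, ∂F/∂y = N
Solution: x·e^y + 5y² = C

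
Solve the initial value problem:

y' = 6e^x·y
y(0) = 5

General solution: y = Ce^(6e^x)
Applying IC y(0) = 5:
Particular solution: y = 5e^(6(e^x - 1))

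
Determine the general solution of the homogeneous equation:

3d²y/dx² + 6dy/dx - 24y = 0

Characteristic equation: 3r² + 6r - 24 = 0
Divide by 3: r² + 2r - 8 = 0
Roots: r = 2, -4 (distinct real)
General solution: y = C₁e^(2x) + C₂e^(-4x)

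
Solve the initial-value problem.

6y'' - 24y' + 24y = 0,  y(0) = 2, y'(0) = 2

General solution: y = (C₁ + C₂x)e^(2x)
Repeated root r = 2
Applying ICs: C₁ = 2, C₂ = -2
Particular solution: y = (2 - 2x)e^(2x)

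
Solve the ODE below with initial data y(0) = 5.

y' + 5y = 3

General solution: y = 3/5 + Ce^(-5x)
Applying y(0) = 5: C = 5 - 3/5 = 22/5
Particular solution: y = 3/5 + (22/5)e^(-5x)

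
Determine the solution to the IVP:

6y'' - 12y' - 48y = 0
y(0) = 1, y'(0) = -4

General solution: y = C₁e^(4x) + C₂e^(-2x)
Applying ICs: C₁ = -1/3, C₂ = 4/3
Particular solution: y = -(1/3)e^(4x) + (4/3)e^(-2x)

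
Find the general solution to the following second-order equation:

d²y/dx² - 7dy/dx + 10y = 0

Characteristic equation: r² - 7r + 10 = 0
Roots: r = 5, 2 (distinct real)
General solution: y = C₁e^(5x) + C₂e^(2x)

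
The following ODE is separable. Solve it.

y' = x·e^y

Separating variables and integrating:
-e^(-y) = x²/2 + C

General solution: y = -ln(C - x²/2)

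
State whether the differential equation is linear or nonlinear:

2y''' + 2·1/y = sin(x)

Nonlinear (1/y term)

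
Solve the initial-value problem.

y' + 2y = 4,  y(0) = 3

General solution: y = 2 + Ce^(-2x)
Applying y(0) = 3: C = 3 - 2 = 1
Particular solution: y = 2 + e^(-2x)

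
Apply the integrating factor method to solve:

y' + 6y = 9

Using integrating factor method:

General solution: y = 3/2 + Ce^(-6x)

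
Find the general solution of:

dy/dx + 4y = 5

Using integrating factor method:

General solution: y = 5/4 + Ce^(-4x)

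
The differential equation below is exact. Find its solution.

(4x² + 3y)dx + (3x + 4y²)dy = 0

Verify exactness: ∂M/∂y = ∂N/∂x ✓
Find F(x,y) such that ∂F/∂x = M, ∂F/∂y = N
Solution: 4x³/3 + 3xy + 4y³/3 = C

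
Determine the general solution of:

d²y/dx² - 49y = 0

Characteristic equation: r² - 49 = 0
Roots: r = 7, -7 (distinct real)
General solution: y = C₁e^(7x) + C₂e^(-7x)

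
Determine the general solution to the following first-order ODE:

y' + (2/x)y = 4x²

Using integrating factor method:

General solution: y = (4/5)x^3 + Cx^(-2)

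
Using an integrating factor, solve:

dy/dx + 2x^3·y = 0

Using integrating factor method:

General solution: y = Ce^(-x^4/2)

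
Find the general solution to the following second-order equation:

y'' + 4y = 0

Characteristic equation: r² + 4 = 0
Roots: r = ±2i (complex conjugates)
General solution: y = C₁cos(2x) + C₂sin(2x)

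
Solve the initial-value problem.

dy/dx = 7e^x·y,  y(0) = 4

General solution: y = Ce^(7e^x)
Applying IC y(0) = 4:
Particular solution: y = 4e^(7(e^x - 1))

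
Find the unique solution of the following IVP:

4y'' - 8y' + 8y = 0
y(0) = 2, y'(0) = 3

General solution: y = e^x(C₁cos(x) + C₂sin(x))
Complex roots r = 1 ± i
Applying ICs: C₁ = 2, C₂ = 1
Particular solution: y = e^x(2cos(x) + sin(x))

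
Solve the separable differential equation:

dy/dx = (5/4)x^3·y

Separating variables and integrating:
ln|y| = 5x^4/16 + C

General solution: y = Ce^(5x^4/16)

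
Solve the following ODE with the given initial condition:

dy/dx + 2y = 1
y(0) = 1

General solution: y = 1/2 + Ce^(-2x)
Applying y(0) = 1: C = 1 - 1/2 = 1/2
Particular solution: y = 1/2 + (1/2)e^(-2x)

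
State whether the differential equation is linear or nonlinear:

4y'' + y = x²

Linear (y and its derivatives appear to the first power only, no products of y terms)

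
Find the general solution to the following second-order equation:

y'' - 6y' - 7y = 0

Characteristic equation: r² - 6r - 7 = 0
Roots: r = 7, -1 (distinct real)
General solution: y = C₁e^(7x) + C₂e^(-x)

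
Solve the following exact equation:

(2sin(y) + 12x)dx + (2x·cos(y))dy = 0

Verify exactness: ∂M/∂y = ∂N/∂x ✓
Find F(x,y) such that ∂F/∂x = M, ∂F/∂y = N
Solution: 2x·sin(y) + 6x² = C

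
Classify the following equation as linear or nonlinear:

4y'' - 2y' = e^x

Linear (y and its derivatives appear to the first power only, no products of y terms)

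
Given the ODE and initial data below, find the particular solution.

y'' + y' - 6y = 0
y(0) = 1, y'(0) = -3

General solution: y = C₁e^(2x) + C₂e^(-3x)
Applying ICs: C₁ = 0, C₂ = 1
Particular solution: y = e^(-3x)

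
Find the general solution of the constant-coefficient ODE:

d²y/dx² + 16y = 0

Characteristic equation: r² + 16 = 0
Roots: r = ±4i (complex conjugates)
General solution: y = C₁cos(4x) + C₂sin(4x)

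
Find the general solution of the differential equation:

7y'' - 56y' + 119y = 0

Characteristic equation: 7r² - 56r + 119 = 0
Divide by 7: r² - 8r + 17 = 0
Roots: r = 4 ± i (complex conjugates)
General solution: y = e^(4x)(C₁cos(x) + C₂sin(x))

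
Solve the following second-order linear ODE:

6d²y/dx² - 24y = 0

Characteristic equation: 6r² - 24 = 0
Divide by 6: r² - 4 = 0
Roots: r = 2, -2 (distinct real)
General solution: y = C₁e^(2x) + C₂e^(-2x)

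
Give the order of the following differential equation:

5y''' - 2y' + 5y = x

The order is 3 (highest derivative is of order 3).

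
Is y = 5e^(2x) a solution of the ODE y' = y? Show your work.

Verification:
y = 5e^(2x)
y' = 10e^(2x)
But y = 5e^(2x)
y' ≠ y — the derivative does not match

No, it is not a solution.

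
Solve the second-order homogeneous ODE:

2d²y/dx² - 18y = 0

Characteristic equation: 2r² - 18 = 0
Divide by 2: r² - 9 = 0
Roots: r = 3, -3 (distinct real)
General solution: y = C₁e^(3x) + C₂e^(-3x)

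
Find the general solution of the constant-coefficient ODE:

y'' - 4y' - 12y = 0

Characteristic equation: r² - 4r - 12 = 0
Roots: r = 6, -2 (distinct real)
General solution: y = C₁e^(6x) + C₂e^(-2x)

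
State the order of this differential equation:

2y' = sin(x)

The order is 1 (highest derivative is of order 1).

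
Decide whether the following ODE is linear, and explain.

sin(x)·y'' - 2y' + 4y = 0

Linear (y and its derivatives appear to the first power only, no products of y terms)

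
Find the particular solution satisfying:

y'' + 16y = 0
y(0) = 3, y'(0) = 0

General solution: y = C₁cos(4x) + C₂sin(4x)
Complex roots r = ±4i
Applying ICs: C₁ = 3, C₂ = 0
Particular solution: y = 3cos(4x)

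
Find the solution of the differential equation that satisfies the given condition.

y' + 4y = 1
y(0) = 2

General solution: y = 1/4 + Ce^(-4x)
Applying y(0) = 2: C = 2 - 1/4 = 7/4
Particular solution: y = 1/4 + (7/4)e^(-4x)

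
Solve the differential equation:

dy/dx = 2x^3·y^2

Separating variables and integrating:
-1/y = x^4/2 + C

General solution: y^-1 = (-1/2)x^4 + C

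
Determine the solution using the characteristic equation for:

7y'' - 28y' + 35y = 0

Characteristic equation: 7r² - 28r + 35 = 0
Divide by 7: r² - 4r + 5 = 0
Roots: r = 2 ± i (complex conjugates)
General solution: y = e^(2x)(C₁cos(x) + C₂sin(x))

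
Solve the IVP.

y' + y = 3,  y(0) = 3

General solution: y = 3 + Ce^(-x)
Applying y(0) = 3: C = 3 - 3 = 0
Particular solution: y = 3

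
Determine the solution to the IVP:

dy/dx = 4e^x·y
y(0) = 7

General solution: y = Ce^(4e^x)
Applying IC y(0) = 7:
Particular solution: y = 7e^(4(e^x - 1))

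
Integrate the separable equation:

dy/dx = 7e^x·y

Separating variables and integrating:
ln|y| = 7e^x + C

General solution: y = Ce^(7e^x)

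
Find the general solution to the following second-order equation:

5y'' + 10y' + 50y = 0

Characteristic equation: 5r² + 10r + 50 = 0
Divide by 5: r² + 2r + 10 = 0
Roots: r = -1 ± 3i (complex conjugates)
General solution: y = e^(-x)(C₁cos(3x) + C₂sin(3x))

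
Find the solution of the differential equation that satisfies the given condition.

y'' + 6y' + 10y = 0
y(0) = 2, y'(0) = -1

General solution: y = e^(-3x)(C₁cos(x) + C₂sin(x))
Complex roots r = -3 ± i
Applying ICs: C₁ = 2, C₂ = 5
Particular solution: y = e^(-3x)(2cos(x) + 5sin(x))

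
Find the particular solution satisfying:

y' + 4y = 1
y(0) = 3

General solution: y = 1/4 + Ce^(-4x)
Applying y(0) = 3: C = 3 - 1/4 = 11/4
Particular solution: y = 1/4 + (11/4)e^(-4x)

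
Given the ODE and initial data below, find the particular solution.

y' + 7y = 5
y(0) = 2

General solution: y = 5/7 + Ce^(-7x)
Applying y(0) = 2: C = 2 - 5/7 = 9/7
Particular solution: y = 5/7 + (9/7)e^(-7x)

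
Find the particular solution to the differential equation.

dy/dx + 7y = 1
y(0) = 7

General solution: y = 1/7 + Ce^(-7x)
Applying y(0) = 7: C = 7 - 1/7 = 48/7
Particular solution: y = 1/7 + (48/7)e^(-7x)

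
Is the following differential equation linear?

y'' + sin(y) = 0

No. Nonlinear (sin(y) is nonlinear in y)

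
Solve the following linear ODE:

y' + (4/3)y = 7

Using integrating factor method:

General solution: y = 21/4 + Ce^(-4x/3)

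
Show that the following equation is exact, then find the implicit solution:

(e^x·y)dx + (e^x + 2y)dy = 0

Verify exactness: ∂M/∂y = ∂N/∂x ✓
Find F(x,y) such that ∂F/∂x = M, ∂F/∂y = N
Solution: e^x·y + y² = C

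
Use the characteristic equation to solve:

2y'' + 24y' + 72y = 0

Characteristic equation: 2r² + 24r + 72 = 0
Divide by 2: r² + 12r + 36 = 0
Factored: (r + 6)² = 0
Repeated root: r = -6
General solution: y = (C₁ + C₂x)e^(-6x)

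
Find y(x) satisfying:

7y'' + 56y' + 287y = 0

Characteristic equation: 7r² + 56r + 287 = 0
Divide by 7: r² + 8r + 41 = 0
Roots: r = -4 ± 5i (complex conjugates)
General solution: y = e^(-4x)(C₁cos(5x) + C₂sin(5x))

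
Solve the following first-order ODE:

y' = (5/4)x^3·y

Separating variables and integrating:
ln|y| = 5x^4/16 + C

General solution: y = Ce^(5x^4/16)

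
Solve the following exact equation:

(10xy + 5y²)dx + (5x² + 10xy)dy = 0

Verify exactness: ∂M/∂y = ∂N/∂x ✓
Find F(x,y) such that ∂F/∂x = M, ∂F/∂y = N
Solution: 5x²y + 5xy² = C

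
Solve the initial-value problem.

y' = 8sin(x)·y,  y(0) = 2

General solution: y = Ce^(-8cos(x))
Applying IC y(0) = 2:
Particular solution: y = 2e^(8(1-cos(x)))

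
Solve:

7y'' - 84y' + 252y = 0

Characteristic equation: 7r² - 84r + 252 = 0
Divide by 7: r² - 12r + 36 = 0
Factored: (r - 6)² = 0
Repeated root: r = 6
General solution: y = (C₁ + C₂x)e^(6x)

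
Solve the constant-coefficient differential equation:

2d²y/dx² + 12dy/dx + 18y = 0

Characteristic equation: 2r² + 12r + 18 = 0
Divide by 2: r² + 6r + 9 = 0
Factored: (r + 3)² = 0
Repeated root: r = -3
General solution: y = (C₁ + C₂x)e^(-3x)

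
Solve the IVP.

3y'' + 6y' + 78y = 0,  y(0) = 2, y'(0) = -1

General solution: y = e^(-x)(C₁cos(5x) + C₂sin(5x))
Complex roots r = -1 ± 5i
Applying ICs: C₁ = 2, C₂ = 1/5
Particular solution: y = e^(-x)(2cos(5x) + (1/5)sin(5x))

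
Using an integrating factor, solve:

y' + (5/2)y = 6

Using integrating factor method:

General solution: y = 12/5 + Ce^(-5x/2)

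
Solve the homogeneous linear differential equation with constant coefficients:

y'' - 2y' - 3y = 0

Characteristic equation: r² - 2r - 3 = 0
Roots: r = 3, -1 (distinct real)
General solution: y = C₁e^(3x) + C₂e^(-x)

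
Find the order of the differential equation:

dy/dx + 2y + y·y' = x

The order is 1 (highest derivative is of order 1).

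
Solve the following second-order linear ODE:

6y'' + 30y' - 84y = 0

Characteristic equation: 6r² + 30r - 84 = 0
Divide by 6: r² + 5r - 14 = 0
Roots: r = 2, -7 (distinct real)
General solution: y = C₁e^(2x) + C₂e^(-7x)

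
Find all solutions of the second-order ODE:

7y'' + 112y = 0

Characteristic equation: 7r² + 112 = 0
Divide by 7: r² + 16 = 0
Roots: r = ±4i (complex conjugates)
General solution: y = C₁cos(4x) + C₂sin(4x)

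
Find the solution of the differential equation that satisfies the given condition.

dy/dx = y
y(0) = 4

General solution: y = Ce^x
Applying IC y(0) = 4:
Particular solution: y = 4e^x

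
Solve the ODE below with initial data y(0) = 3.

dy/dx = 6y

General solution: y = Ce^(6x)
Applying IC y(0) = 3:
Particular solution: y = 3e^(6x)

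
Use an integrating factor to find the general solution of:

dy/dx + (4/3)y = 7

Using integrating factor method:

General solution: y = 21/4 + Ce^(-4x/3)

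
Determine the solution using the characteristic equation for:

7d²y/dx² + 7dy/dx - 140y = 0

Characteristic equation: 7r² + 7r - 140 = 0
Divide by 7: r² + r - 20 = 0
Roots: r = 4, -5 (distinct real)
General solution: y = C₁e^(4x) + C₂e^(-5x)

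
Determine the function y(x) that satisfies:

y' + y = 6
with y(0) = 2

General solution: y = 6 + Ce^(-x)
Applying y(0) = 2: C = 2 - 6 = -4
Particular solution: y = 6 - 4e^(-x)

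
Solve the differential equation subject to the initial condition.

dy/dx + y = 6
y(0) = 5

General solution: y = 6 + Ce^(-x)
Applying y(0) = 5: C = 5 - 6 = -1
Particular solution: y = 6 - e^(-x)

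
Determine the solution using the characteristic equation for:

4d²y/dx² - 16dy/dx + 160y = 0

Characteristic equation: 4r² - 16r + 160 = 0
Divide by 4: r² - 4r + 40 = 0
Roots: r = 2 ± 6i (complex conjugates)
General solution: y = e^(2x)(C₁cos(6x) + C₂sin(6x))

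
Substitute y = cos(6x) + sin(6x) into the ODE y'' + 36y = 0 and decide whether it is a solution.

Verification:
y'' = -36cos(6x) - 36sin(6x)
y'' + 36y = 0 ✓

Yes, it is a solution.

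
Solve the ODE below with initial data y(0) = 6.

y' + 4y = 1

General solution: y = 1/4 + Ce^(-4x)
Applying y(0) = 6: C = 6 - 1/4 = 23/4
Particular solution: y = 1/4 + (23/4)e^(-4x)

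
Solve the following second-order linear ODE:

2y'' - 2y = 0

Characteristic equation: 2r² - 2 = 0
Divide by 2: r² - 1 = 0
Roots: r = 1, -1 (distinct real)
General solution: y = C₁e^x + C₂e^(-x)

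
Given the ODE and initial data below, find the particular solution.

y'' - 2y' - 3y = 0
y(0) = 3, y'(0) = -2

General solution: y = C₁e^(3x) + C₂e^(-x)
Applying ICs: C₁ = 1/4, C₂ = 11/4
Particular solution: y = (1/4)e^(3x) + (11/4)e^(-x)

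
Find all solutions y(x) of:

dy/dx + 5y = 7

Using integrating factor method:

General solution: y = 7/5 + Ce^(-5x)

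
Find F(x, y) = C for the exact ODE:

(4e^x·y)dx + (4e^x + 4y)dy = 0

Verify exactness: ∂M/∂y = ∂N/∂x ✓
Find F(x,y) such that ∂F/∂x = M, ∂F/∂y = N
Solution: 4e^x·y + 2y² = C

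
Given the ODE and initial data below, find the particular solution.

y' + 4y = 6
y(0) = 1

General solution: y = 3/2 + Ce^(-4x)
Applying y(0) = 1: C = 1 - 3/2 = -1/2
Particular solution: y = 3/2 - (1/2)e^(-4x)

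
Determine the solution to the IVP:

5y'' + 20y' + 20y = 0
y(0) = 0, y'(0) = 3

General solution: y = (C₁ + C₂x)e^(-2x)
Repeated root r = -2
Applying ICs: C₁ = 0, C₂ = 3
Particular solution: y = 3xe^(-2x)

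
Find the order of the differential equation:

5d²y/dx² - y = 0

The order is 2 (highest derivative is of order 2).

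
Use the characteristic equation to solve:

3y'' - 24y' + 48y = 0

Characteristic equation: 3r² - 24r + 48 = 0
Divide by 3: r² - 8r + 16 = 0
Factored: (r - 4)² = 0
Repeated root: r = 4
General solution: y = (C₁ + C₂x)e^(4x)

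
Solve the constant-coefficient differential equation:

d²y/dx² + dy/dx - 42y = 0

Characteristic equation: r² + r - 42 = 0
Roots: r = 6, -7 (distinct real)
General solution: y = C₁e^(6x) + C₂e^(-7x)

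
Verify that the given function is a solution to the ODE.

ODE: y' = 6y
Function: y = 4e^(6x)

Verification:
y = 4e^(6x)
y' = 24e^(6x)
6y = 24e^(6x)
y' = 6y ✓

Yes, it is a solution.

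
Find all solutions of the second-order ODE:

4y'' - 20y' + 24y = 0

Characteristic equation: 4r² - 20r + 24 = 0
Divide by 4: r² - 5r + 6 = 0
Roots: r = 3, 2 (distinct real)
General solution: y = C₁e^(3x) + C₂e^(2x)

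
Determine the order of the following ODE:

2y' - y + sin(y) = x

The order is 1 (highest derivative is of order 1).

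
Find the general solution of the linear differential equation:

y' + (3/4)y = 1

Using integrating factor method:

General solution: y = 4/3 + Ce^(-3x/4)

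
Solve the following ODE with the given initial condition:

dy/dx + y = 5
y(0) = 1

General solution: y = 5 + Ce^(-x)
Applying y(0) = 1: C = 1 - 5 = -4
Particular solution: y = 5 - 4e^(-x)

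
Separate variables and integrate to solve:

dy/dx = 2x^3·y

Separating variables and integrating:
ln|y| = x^4/2 + C

General solution: y = Ce^(x^4/2)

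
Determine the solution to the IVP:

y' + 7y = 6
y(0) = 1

General solution: y = 6/7 + Ce^(-7x)
Applying y(0) = 1: C = 1 - 6/7 = 1/7
Particular solution: y = 6/7 + (1/7)e^(-7x)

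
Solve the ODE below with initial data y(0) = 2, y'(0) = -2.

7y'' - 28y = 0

General solution: y = C₁e^(2x) + C₂e^(-2x)
Applying ICs: C₁ = 1/2, C₂ = 3/2
Particular solution: y = (1/2)e^(2x) + (3/2)e^(-2x)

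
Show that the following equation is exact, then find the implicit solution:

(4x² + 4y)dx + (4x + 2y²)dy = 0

Verify exactness: ∂M/∂y = ∂N/∂x ✓
Find F(x,y) such that ∂F/∂x = M, ∂F/∂y = N
Solution: 4x³/3 + 4xy + 2y³/3 = C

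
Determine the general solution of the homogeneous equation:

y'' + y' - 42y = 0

Characteristic equation: r² + r - 42 = 0
Roots: r = 6, -7 (distinct real)
General solution: y = C₁e^(6x) + C₂e^(-7x)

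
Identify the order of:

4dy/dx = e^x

The order is 1 (highest derivative is of order 1).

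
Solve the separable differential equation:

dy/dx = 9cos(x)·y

Separating variables and integrating:
ln|y| = 9sin(x) + C

General solution: y = Ce^(9sin(x))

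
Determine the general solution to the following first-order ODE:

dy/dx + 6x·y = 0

Using integrating factor method:

General solution: y = Ce^(-3x^2)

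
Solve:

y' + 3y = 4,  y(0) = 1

General solution: y = 4/3 + Ce^(-3x)
Applying y(0) = 1: C = 1 - 4/3 = -1/3
Particular solution: y = 4/3 - (1/3)e^(-3x)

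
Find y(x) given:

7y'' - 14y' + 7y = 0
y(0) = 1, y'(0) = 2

General solution: y = (C₁ + C₂x)e^x
Repeated root r = 1
Applying ICs: C₁ = 1, C₂ = 1
Particular solution: y = (1 + x)e^x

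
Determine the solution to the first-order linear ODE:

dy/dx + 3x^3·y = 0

Using integrating factor method:

General solution: y = Ce^(-3x^4/4)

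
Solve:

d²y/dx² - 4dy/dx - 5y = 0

Characteristic equation: r² - 4r - 5 = 0
Roots: r = 5, -1 (distinct real)
General solution: y = C₁e^(5x) + C₂e^(-x)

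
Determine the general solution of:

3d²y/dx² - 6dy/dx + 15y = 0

Characteristic equation: 3r² - 6r + 15 = 0
Divide by 3: r² - 2r + 5 = 0
Roots: r = 1 ± 2i (complex conjugates)
General solution: y = e^x(C₁cos(2x) + C₂sin(2x))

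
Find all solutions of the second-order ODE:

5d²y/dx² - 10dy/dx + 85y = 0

Characteristic equation: 5r² - 10r + 85 = 0
Divide by 5: r² - 2r + 17 = 0
Roots: r = 1 ± 4i (complex conjugates)
General solution: y = e^x(C₁cos(4x) + C₂sin(4x))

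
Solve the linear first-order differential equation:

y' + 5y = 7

Using integrating factor method:

General solution: y = 7/5 + Ce^(-5x)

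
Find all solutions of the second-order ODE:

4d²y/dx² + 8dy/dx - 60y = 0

Characteristic equation: 4r² + 8r - 60 = 0
Divide by 4: r² + 2r - 15 = 0
Roots: r = 3, -5 (distinct real)
General solution: y = C₁e^(3x) + C₂e^(-5x)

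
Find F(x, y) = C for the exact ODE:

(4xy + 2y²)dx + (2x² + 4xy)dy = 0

Verify exactness: ∂M/∂y = ∂N/∂x ✓
Find F(x,y) such that ∂F/∂x = M, ∂F/∂y = N
Solution: 2x²y + 2xy² = C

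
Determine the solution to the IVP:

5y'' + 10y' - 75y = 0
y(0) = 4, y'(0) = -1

General solution: y = C₁e^(3x) + C₂e^(-5x)
Applying ICs: C₁ = 19/8, C₂ = 13/8
Particular solution: y = (19/8)e^(3x) + (13/8)e^(-5x)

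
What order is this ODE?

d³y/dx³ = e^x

The order is 3 (highest derivative is of order 3).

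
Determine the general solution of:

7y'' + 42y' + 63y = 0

Characteristic equation: 7r² + 42r + 63 = 0
Divide by 7: r² + 6r + 9 = 0
Factored: (r + 3)² = 0
Repeated root: r = -3
General solution: y = (C₁ + C₂x)e^(-3x)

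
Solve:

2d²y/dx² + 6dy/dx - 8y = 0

Characteristic equation: 2r² + 6r - 8 = 0
Divide by 2: r² + 3r - 4 = 0
Roots: r = 1, -4 (distinct real)
General solution: y = C₁e^x + C₂e^(-4x)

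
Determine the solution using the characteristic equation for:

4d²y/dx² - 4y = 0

Characteristic equation: 4r² - 4 = 0
Divide by 4: r² - 1 = 0
Roots: r = 1, -1 (distinct real)
General solution: y = C₁e^x + C₂e^(-x)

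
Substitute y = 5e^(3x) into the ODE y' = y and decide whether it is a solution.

Verification:
y = 5e^(3x)
y' = 15e^(3x)
But y = 5e^(3x)
y' ≠ y — the derivative does not match

No, it is not a solution.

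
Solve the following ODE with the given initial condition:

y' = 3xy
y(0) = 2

General solution: y = Ce^(3x²/2)
Applying IC y(0) = 2:
Particular solution: y = 2e^(3x²/2)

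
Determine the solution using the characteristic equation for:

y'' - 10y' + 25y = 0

Characteristic equation: r² - 10r + 25 = 0
Factored: (r - 5)² = 0
Repeated root: r = 5
General solution: y = (C₁ + C₂x)e^(5x)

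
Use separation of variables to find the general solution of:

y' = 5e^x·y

Separating variables and integrating:
ln|y| = 5e^x + C

General solution: y = Ce^(5e^x)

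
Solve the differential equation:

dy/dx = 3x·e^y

Separating variables and integrating:
-e^(-y) = 3x²/2 + C

General solution: y = -ln(C - 3x²/2)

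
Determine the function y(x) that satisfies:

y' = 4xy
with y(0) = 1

General solution: y = Ce^(2x²)
Applying IC y(0) = 1:
Particular solution: y = e^(2x²)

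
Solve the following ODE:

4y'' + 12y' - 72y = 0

Characteristic equation: 4r² + 12r - 72 = 0
Divide by 4: r² + 3r - 18 = 0
Roots: r = 3, -6 (distinct real)
General solution: y = C₁e^(3x) + C₂e^(-6x)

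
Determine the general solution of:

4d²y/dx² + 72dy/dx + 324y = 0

Characteristic equation: 4r² + 72r + 324 = 0
Divide by 4: r² + 18r + 81 = 0
Factored: (r + 9)² = 0
Repeated root: r = -9
General solution: y = (C₁ + C₂x)e^(-9x)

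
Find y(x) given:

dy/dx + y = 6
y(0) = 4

General solution: y = 6 + Ce^(-x)
Applying y(0) = 4: C = 4 - 6 = -2
Particular solution: y = 6 - 2e^(-x)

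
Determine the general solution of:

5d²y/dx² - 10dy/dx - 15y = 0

Characteristic equation: 5r² - 10r - 15 = 0
Divide by 5: r² - 2r - 3 = 0
Roots: r = 3, -1 (distinct real)
General solution: y = C₁e^(3x) + C₂e^(-x)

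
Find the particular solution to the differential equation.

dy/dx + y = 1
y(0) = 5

General solution: y = 1 + Ce^(-x)
Applying y(0) = 5: C = 5 - 1 = 4
Particular solution: y = 1 + 4e^(-x)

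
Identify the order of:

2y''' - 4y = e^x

The order is 3 (highest derivative is of order 3).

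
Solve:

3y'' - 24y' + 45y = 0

Characteristic equation: 3r² - 24r + 45 = 0
Divide by 3: r² - 8r + 15 = 0
Roots: r = 5, 3 (distinct real)
General solution: y = C₁e^(5x) + C₂e^(3x)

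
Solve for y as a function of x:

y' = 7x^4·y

Separating variables and integrating:
ln|y| = 7x^5/5 + C

General solution: y = Ce^(7x^5/5)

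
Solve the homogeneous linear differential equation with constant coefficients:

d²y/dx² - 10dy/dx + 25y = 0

Characteristic equation: r² - 10r + 25 = 0
Factored: (r - 5)² = 0
Repeated root: r = 5
General solution: y = (C₁ + C₂x)e^(5x)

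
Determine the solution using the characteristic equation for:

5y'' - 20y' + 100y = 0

Characteristic equation: 5r² - 20r + 100 = 0
Divide by 5: r² - 4r + 20 = 0
Roots: r = 2 ± 4i (complex conjugates)
General solution: y = e^(2x)(C₁cos(4x) + C₂sin(4x))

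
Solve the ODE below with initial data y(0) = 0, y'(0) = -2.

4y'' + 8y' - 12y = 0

General solution: y = C₁e^x + C₂e^(-3x)
Applying ICs: C₁ = -1/2, C₂ = 1/2
Particular solution: y = -(1/2)e^x + (1/2)e^(-3x)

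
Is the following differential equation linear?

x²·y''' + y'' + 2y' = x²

Yes. Linear (y and its derivatives appear to the first power only, no products of y terms)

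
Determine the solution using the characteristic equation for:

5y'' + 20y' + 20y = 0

Characteristic equation: 5r² + 20r + 20 = 0
Divide by 5: r² + 4r + 4 = 0
Factored: (r + 2)² = 0
Repeated root: r = -2
General solution: y = (C₁ + C₂x)e^(-2x)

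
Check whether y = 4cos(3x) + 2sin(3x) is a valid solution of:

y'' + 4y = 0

Verification:
y'' = -36cos(3x) - 18sin(3x)
y'' + 4y ≠ 0 (frequency mismatch: got 9 instead of 4)

No, it is not a solution.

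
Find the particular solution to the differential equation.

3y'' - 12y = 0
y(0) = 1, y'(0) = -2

General solution: y = C₁e^(2x) + C₂e^(-2x)
Applying ICs: C₁ = 0, C₂ = 1
Particular solution: y = e^(-2x)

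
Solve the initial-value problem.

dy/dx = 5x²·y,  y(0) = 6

General solution: y = Ce^(5x³/3)
Applying IC y(0) = 6:
Particular solution: y = 6e^(5x³/3)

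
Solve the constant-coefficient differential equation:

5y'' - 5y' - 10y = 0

Characteristic equation: 5r² - 5r - 10 = 0
Divide by 5: r² - r - 2 = 0
Roots: r = 2, -1 (distinct real)
General solution: y = C₁e^(2x) + C₂e^(-x)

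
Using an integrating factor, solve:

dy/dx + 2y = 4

Using integrating factor method:

General solution: y = 2 + Ce^(-2x)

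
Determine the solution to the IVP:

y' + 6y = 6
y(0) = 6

General solution: y = 1 + Ce^(-6x)
Applying y(0) = 6: C = 6 - 1 = 5
Particular solution: y = 1 + 5e^(-6x)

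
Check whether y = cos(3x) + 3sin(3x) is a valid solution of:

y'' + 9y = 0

Verification:
y'' = -9cos(3x) - 27sin(3x)
y'' + 9y = 0 ✓

Yes, it is a solution.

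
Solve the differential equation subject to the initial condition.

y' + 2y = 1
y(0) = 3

General solution: y = 1/2 + Ce^(-2x)
Applying y(0) = 3: C = 3 - 1/2 = 5/2
Particular solution: y = 1/2 + (5/2)e^(-2x)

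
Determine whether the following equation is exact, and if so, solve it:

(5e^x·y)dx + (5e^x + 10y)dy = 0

Verify exactness: ∂M/∂y = ∂N/∂x ✓
Find F(x,y) such that ∂F/∂x = M, ∂F/∂y = N
Solution: 5e^x·y + 5y² = C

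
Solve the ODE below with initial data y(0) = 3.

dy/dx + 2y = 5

General solution: y = 5/2 + Ce^(-2x)
Applying y(0) = 3: C = 3 - 5/2 = 1/2
Particular solution: y = 5/2 + (1/2)e^(-2x)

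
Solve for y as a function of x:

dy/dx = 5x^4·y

Separating variables and integrating:
ln|y| = x^5 + C

General solution: y = Ce^(x^5)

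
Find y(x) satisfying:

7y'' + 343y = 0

Characteristic equation: 7r² + 343 = 0
Divide by 7: r² + 49 = 0
Roots: r = ±7i (complex conjugates)
General solution: y = C₁cos(7x) + C₂sin(7x)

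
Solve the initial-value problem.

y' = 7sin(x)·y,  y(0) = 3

General solution: y = Ce^(-7cos(x))
Applying IC y(0) = 3:
Particular solution: y = 3e^(7(1-cos(x)))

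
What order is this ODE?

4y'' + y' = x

The order is 2 (highest derivative is of order 2).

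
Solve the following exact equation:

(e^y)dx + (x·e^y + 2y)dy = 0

Verify exactness: ∂M/∂y = ∂N/∂x ✓
Find F(x,y) such that ∂F/∂x = M, ∂F/∂y = N
Solution: x·e^y + y² = C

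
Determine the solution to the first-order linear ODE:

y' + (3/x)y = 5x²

Using integrating factor method:

General solution: y = (5/6)x^3 + Cx^(-3)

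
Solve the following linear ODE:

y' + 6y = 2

Using integrating factor method:

General solution: y = 1/3 + Ce^(-6x)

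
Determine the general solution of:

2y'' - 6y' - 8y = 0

Characteristic equation: 2r² - 6r - 8 = 0
Divide by 2: r² - 3r - 4 = 0
Roots: r = 4, -1 (distinct real)
General solution: y = C₁e^(4x) + C₂e^(-x)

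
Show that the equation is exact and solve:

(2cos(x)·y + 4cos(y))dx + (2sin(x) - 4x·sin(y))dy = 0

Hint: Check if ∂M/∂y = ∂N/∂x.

Verify exactness: ∂M/∂y = ∂N/∂x ✓
Find F(x,y) such that ∂F/∂x = M, ∂F/∂y = N
Solution: 2sin(x)·y + 4x·cos(y) = C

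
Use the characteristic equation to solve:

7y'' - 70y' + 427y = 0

Characteristic equation: 7r² - 70r + 427 = 0
Divide by 7: r² - 10r + 61 = 0
Roots: r = 5 ± 6i (complex conjugates)
General solution: y = e^(5x)(C₁cos(6x) + C₂sin(6x))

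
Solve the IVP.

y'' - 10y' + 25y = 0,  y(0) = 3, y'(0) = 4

General solution: y = (C₁ + C₂x)e^(5x)
Repeated root r = 5
Applying ICs: C₁ = 3, C₂ = -11
Particular solution: y = (3 - 11x)e^(5x)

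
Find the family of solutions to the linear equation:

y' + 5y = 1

Using integrating factor method:

General solution: y = 1/5 + Ce^(-5x)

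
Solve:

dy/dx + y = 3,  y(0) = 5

General solution: y = 3 + Ce^(-x)
Applying y(0) = 5: C = 5 - 3 = 2
Particular solution: y = 3 + 2e^(-x)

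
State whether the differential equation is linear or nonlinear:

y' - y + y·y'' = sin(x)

Nonlinear (y·y'' term)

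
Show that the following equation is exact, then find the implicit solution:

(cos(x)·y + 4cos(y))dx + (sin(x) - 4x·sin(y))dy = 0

Verify exactness: ∂M/∂y = ∂N/∂x ✓
Find F(x,y) such that ∂F/∂x = M, ∂F/∂y = N
Solution: sin(x)·y + 4x·cos(y) = C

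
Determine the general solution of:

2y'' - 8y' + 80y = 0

Characteristic equation: 2r² - 8r + 80 = 0
Divide by 2: r² - 4r + 40 = 0
Roots: r = 2 ± 6i (complex conjugates)
General solution: y = e^(2x)(C₁cos(6x) + C₂sin(6x))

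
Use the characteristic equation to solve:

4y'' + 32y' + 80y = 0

Characteristic equation: 4r² + 32r + 80 = 0
Divide by 4: r² + 8r + 20 = 0
Roots: r = -4 ± 2i (complex conjugates)
General solution: y = e^(-4x)(C₁cos(2x) + C₂sin(2x))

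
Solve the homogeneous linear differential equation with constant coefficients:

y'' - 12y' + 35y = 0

Characteristic equation: r² - 12r + 35 = 0
Roots: r = 5, 7 (distinct real)
General solution: y = C₁e^(5x) + C₂e^(7x)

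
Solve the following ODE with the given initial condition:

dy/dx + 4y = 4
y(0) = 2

General solution: y = 1 + Ce^(-4x)
Applying y(0) = 2: C = 2 - 1 = 1
Particular solution: y = 1 + e^(-4x)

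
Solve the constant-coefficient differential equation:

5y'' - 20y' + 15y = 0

Characteristic equation: 5r² - 20r + 15 = 0
Divide by 5: r² - 4r + 3 = 0
Roots: r = 1, 3 (distinct real)
General solution: y = C₁e^x + C₂e^(3x)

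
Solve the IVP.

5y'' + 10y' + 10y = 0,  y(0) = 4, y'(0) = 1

General solution: y = e^(-x)(C₁cos(x) + C₂sin(x))
Complex roots r = -1 ± i
Applying ICs: C₁ = 4, C₂ = 5
Particular solution: y = e^(-x)(4cos(x) + 5sin(x))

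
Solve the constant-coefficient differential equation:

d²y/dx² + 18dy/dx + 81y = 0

Characteristic equation: r² + 18r + 81 = 0
Factored: (r + 9)² = 0
Repeated root: r = -9
General solution: y = (C₁ + C₂x)e^(-9x)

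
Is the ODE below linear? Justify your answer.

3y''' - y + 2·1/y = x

No. Nonlinear (1/y term)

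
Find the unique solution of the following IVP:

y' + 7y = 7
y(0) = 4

General solution: y = 1 + Ce^(-7x)
Applying y(0) = 4: C = 4 - 1 = 3
Particular solution: y = 1 + 3e^(-7x)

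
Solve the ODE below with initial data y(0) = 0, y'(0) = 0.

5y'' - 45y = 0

General solution: y = C₁e^(3x) + C₂e^(-3x)
Applying ICs: C₁ = 0, C₂ = 0
Particular solution: y = 0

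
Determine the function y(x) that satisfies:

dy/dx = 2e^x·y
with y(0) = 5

General solution: y = Ce^(2e^x)
Applying IC y(0) = 5:
Particular solution: y = 5e^(2(e^x - 1))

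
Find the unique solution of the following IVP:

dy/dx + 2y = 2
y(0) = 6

General solution: y = 1 + Ce^(-2x)
Applying y(0) = 6: C = 6 - 1 = 5
Particular solution: y = 1 + 5e^(-2x)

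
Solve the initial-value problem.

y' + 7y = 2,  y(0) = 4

General solution: y = 2/7 + Ce^(-7x)
Applying y(0) = 4: C = 4 - 2/7 = 26/7
Particular solution: y = 2/7 + (26/7)e^(-7x)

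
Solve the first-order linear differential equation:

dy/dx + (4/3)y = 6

Using integrating factor method:

General solution: y = 9/2 + Ce^(-4x/3)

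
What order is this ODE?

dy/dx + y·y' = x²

The order is 1 (highest derivative is of order 1).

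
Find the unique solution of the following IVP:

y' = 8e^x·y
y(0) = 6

General solution: y = Ce^(8e^x)
Applying IC y(0) = 6:
Particular solution: y = 6e^(8(e^x - 1))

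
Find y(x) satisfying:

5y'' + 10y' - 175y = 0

Characteristic equation: 5r² + 10r - 175 = 0
Divide by 5: r² + 2r - 35 = 0
Roots: r = 5, -7 (distinct real)
General solution: y = C₁e^(5x) + C₂e^(-7x)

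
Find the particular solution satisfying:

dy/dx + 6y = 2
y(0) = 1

General solution: y = 1/3 + Ce^(-6x)
Applying y(0) = 1: C = 1 - 1/3 = 2/3
Particular solution: y = 1/3 + (2/3)e^(-6x)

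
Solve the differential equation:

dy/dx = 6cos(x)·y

Separating variables and integrating:
ln|y| = 6sin(x) + C

General solution: y = Ce^(6sin(x))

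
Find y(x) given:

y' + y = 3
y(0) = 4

General solution: y = 3 + Ce^(-x)
Applying y(0) = 4: C = 4 - 3 = 1
Particular solution: y = 3 + e^(-x)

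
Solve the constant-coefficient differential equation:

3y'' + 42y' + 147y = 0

Characteristic equation: 3r² + 42r + 147 = 0
Divide by 3: r² + 14r + 49 = 0
Factored: (r + 7)² = 0
Repeated root: r = -7
General solution: y = (C₁ + C₂x)e^(-7x)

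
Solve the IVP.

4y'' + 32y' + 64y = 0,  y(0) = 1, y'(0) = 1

General solution: y = (C₁ + C₂x)e^(-4x)
Repeated root r = -4
Applying ICs: C₁ = 1, C₂ = 5
Particular solution: y = (1 + 5x)e^(-4x)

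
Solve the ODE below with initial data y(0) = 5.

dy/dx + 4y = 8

General solution: y = 2 + Ce^(-4x)
Applying y(0) = 5: C = 5 - 2 = 3
Particular solution: y = 2 + 3e^(-4x)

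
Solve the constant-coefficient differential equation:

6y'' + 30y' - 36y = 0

Characteristic equation: 6r² + 30r - 36 = 0
Divide by 6: r² + 5r - 6 = 0
Roots: r = 1, -6 (distinct real)
General solution: y = C₁e^x + C₂e^(-6x)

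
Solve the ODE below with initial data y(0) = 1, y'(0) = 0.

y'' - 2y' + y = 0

General solution: y = (C₁ + C₂x)e^x
Repeated root r = 1
Applying ICs: C₁ = 1, C₂ = -1
Particular solution: y = (1 - x)e^x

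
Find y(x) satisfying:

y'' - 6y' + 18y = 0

Characteristic equation: r² - 6r + 18 = 0
Roots: r = 3 ± 3i (complex conjugates)
General solution: y = e^(3x)(C₁cos(3x) + C₂sin(3x))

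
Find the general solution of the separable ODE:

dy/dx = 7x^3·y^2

Separating variables and integrating:
-1/y = 7x^4/4 + C

General solution: y^-1 = (-7/4)x^4 + C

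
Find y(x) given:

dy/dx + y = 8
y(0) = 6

General solution: y = 8 + Ce^(-x)
Applying y(0) = 6: C = 6 - 8 = -2
Particular solution: y = 8 - 2e^(-x)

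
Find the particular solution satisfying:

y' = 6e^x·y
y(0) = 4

General solution: y = Ce^(6e^x)
Applying IC y(0) = 4:
Particular solution: y = 4e^(6(e^x - 1))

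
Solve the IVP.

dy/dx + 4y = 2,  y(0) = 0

General solution: y = 1/2 + Ce^(-4x)
Applying y(0) = 0: C = 0 - 1/2 = -1/2
Particular solution: y = 1/2 - (1/2)e^(-4x)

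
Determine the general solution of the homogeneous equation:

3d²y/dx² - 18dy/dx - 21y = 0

Characteristic equation: 3r² - 18r - 21 = 0
Divide by 3: r² - 6r - 7 = 0
Roots: r = 7, -1 (distinct real)
General solution: y = C₁e^(7x) + C₂e^(-x)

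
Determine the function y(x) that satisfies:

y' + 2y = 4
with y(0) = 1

General solution: y = 2 + Ce^(-2x)
Applying y(0) = 1: C = 1 - 2 = -1
Particular solution: y = 2 - e^(-2x)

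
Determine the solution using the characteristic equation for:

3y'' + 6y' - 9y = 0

Characteristic equation: 3r² + 6r - 9 = 0
Divide by 3: r² + 2r - 3 = 0
Roots: r = 1, -3 (distinct real)
General solution: y = C₁e^x + C₂e^(-3x)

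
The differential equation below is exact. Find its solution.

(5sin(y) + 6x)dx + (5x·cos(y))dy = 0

Verify exactness: ∂M/∂y = ∂N/∂x ✓
Find F(x,y) such that ∂F/∂x = M, ∂F/∂y = N
Solution: 5x·sin(y) + 3x² = C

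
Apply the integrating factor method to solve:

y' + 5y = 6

Using integrating factor method:

General solution: y = 6/5 + Ce^(-5x)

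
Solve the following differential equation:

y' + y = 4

Using integrating factor method:

General solution: y = 4 + Ce^(-x)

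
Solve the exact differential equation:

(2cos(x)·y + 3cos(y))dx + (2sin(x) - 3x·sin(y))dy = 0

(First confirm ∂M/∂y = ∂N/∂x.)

Verify exactness: ∂M/∂y = ∂N/∂x ✓
Find F(x,y) such that ∂F/∂x = M, ∂F/∂y = N
Solution: 2sin(x)·y + 3x·cos(y) = C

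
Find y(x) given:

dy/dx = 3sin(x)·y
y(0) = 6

General solution: y = Ce^(-3cos(x))
Applying IC y(0) = 6:
Particular solution: y = 6e^(3(1-cos(x)))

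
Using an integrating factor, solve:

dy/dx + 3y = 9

Using integrating factor method:

General solution: y = 3 + Ce^(-3x)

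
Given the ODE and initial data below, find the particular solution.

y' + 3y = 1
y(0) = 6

General solution: y = 1/3 + Ce^(-3x)
Applying y(0) = 6: C = 6 - 1/3 = 17/3
Particular solution: y = 1/3 + (17/3)e^(-3x)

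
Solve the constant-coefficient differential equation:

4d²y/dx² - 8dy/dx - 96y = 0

Characteristic equation: 4r² - 8r - 96 = 0
Divide by 4: r² - 2r - 24 = 0
Roots: r = 6, -4 (distinct real)
General solution: y = C₁e^(6x) + C₂e^(-4x)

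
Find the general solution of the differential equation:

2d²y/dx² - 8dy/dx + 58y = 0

Characteristic equation: 2r² - 8r + 58 = 0
Divide by 2: r² - 4r + 29 = 0
Roots: r = 2 ± 5i (complex conjugates)
General solution: y = e^(2x)(C₁cos(5x) + C₂sin(5x))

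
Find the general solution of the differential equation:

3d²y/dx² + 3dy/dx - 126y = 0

Characteristic equation: 3r² + 3r - 126 = 0
Divide by 3: r² + r - 42 = 0
Roots: r = 6, -7 (distinct real)
General solution: y = C₁e^(6x) + C₂e^(-7x)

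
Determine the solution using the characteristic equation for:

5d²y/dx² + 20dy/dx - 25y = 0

Characteristic equation: 5r² + 20r - 25 = 0
Divide by 5: r² + 4r - 5 = 0
Roots: r = 1, -5 (distinct real)
General solution: y = C₁e^x + C₂e^(-5x)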